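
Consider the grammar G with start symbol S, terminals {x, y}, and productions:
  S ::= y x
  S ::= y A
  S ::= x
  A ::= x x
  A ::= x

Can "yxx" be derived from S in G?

yes

S ⇒ yA ⇒ yxx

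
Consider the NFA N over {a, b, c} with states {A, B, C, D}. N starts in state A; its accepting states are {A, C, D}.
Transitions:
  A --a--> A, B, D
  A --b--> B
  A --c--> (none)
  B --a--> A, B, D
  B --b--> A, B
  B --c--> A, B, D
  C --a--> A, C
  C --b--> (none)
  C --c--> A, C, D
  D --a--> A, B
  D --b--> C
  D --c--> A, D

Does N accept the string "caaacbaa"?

Start: {A}
read c: {}
The reachable set is empty and stays empty for the remaining 7 symbols.
Reachable ∩ accepting = {} — empty.

rejected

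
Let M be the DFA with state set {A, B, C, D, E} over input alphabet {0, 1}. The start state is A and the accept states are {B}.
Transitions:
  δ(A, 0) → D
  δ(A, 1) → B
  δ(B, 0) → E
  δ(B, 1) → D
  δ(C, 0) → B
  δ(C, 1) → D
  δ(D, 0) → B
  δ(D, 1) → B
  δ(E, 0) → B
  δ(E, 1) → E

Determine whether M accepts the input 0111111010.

A --0--> D
D --1--> B
B --1--> D
D --1--> B
B --1--> D
D --1--> B
B --1--> D
D --0--> B
B --1--> D
D --0--> B
End in state B, which is an accepting state.

accepted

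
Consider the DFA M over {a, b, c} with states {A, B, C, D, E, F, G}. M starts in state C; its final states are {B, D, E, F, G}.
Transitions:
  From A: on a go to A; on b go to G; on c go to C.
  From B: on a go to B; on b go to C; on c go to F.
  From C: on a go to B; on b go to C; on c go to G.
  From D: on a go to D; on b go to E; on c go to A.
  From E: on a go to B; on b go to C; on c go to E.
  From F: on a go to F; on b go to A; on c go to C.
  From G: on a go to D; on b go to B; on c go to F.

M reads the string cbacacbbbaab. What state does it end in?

C --c--> G
G --b--> B
B --a--> B
B --c--> F
F --a--> F
F --c--> C
C --b--> C
C --b--> C
C --b--> C
C --a--> B
B --a--> B
B --b--> C

C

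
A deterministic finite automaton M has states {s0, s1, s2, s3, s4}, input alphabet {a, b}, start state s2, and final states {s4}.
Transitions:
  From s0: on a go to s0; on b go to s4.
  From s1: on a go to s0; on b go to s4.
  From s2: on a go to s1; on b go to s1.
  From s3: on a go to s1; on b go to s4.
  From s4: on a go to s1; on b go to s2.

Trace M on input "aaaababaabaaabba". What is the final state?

s1

s2 --a--> s1
s1 --a--> s0
s0 --a--> s0
s0 --a--> s0
s0 --b--> s4
s4 --a--> s1
s1 --b--> s4
s4 --a--> s1
s1 --a--> s0
s0 --b--> s4
s4 --a--> s1
s1 --a--> s0
s0 --a--> s0
s0 --b--> s4
s4 --b--> s2
s2 --a--> s1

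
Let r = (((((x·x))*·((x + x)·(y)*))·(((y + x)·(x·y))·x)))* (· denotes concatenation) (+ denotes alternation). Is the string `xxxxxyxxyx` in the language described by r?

Split into 1 piece xxxxxyxxyx; each matches ((((x·x))*·((x+x)·(y)*))·(((y+x)·(x·y))·x)).

yes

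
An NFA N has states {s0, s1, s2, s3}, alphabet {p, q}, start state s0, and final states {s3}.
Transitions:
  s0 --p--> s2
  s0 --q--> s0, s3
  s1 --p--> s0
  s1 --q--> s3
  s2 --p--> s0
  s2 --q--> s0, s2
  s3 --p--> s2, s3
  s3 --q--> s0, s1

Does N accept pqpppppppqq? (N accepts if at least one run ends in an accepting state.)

Start: {s0}
read p: {s2}
read q: {s0, s2}
read p: {s0, s2}
read p: {s0, s2}
read p: {s0, s2}
read p: {s0, s2}
read p: {s0, s2}
read p: {s0, s2}
read p: {s0, s2}
read q: {s0, s2, s3}
read q: {s0, s1, s2, s3}
Reachable ∩ accepting = {s3} — nonempty.

accepted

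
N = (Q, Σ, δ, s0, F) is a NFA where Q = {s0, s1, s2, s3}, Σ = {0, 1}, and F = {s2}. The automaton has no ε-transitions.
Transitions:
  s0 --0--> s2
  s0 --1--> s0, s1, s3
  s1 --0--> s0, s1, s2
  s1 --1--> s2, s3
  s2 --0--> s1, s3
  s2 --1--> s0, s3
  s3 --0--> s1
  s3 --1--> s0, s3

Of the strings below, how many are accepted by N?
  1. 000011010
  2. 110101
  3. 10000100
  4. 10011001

000011010: accepted
110101: accepted
10000100: accepted
10011001: accepted

4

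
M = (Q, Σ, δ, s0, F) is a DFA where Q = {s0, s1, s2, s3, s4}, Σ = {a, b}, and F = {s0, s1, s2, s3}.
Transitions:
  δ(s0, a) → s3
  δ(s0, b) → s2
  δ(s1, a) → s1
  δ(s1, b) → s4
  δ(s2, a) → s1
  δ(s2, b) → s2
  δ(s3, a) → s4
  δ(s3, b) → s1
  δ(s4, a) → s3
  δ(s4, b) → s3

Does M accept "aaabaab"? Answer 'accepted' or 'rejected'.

s0 --a--> s3
s3 --a--> s4
s4 --a--> s3
s3 --b--> s1
s1 --a--> s1
s1 --a--> s1
s1 --b--> s4
End in state s4, which is not an accepting state.

rejected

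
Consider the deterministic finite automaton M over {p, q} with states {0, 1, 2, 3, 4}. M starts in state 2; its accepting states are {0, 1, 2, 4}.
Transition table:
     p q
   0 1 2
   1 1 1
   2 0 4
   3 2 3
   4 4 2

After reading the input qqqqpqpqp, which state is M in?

0

2 --q--> 4
4 --q--> 2
2 --q--> 4
4 --q--> 2
2 --p--> 0
0 --q--> 2
2 --p--> 0
0 --q--> 2
2 --p--> 0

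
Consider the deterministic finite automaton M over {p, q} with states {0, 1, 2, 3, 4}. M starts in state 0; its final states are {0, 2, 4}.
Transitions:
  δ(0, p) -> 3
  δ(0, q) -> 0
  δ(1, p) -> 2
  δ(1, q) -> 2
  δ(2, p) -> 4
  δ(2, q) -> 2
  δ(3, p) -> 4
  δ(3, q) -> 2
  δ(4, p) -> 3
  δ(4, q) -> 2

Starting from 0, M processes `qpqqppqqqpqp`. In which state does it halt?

4

0 --q--> 0
0 --p--> 3
3 --q--> 2
2 --q--> 2
2 --p--> 4
4 --p--> 3
3 --q--> 2
2 --q--> 2
2 --q--> 2
2 --p--> 4
4 --q--> 2
2 --p--> 4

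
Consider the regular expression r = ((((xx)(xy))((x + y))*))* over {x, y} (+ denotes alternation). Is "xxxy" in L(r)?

Split into 1 piece xxxy; each matches (((xx)(xy))((x+y))*).

yes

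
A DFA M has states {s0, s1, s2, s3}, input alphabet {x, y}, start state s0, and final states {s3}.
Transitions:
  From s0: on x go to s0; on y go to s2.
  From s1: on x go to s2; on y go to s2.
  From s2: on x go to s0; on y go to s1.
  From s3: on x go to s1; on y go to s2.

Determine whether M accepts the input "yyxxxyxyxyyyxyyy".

s0 --y--> s2
s2 --y--> s1
s1 --x--> s2
s2 --x--> s0
s0 --x--> s0
s0 --y--> s2
s2 --x--> s0
s0 --y--> s2
s2 --x--> s0
s0 --y--> s2
s2 --y--> s1
s1 --y--> s2
s2 --x--> s0
s0 --y--> s2
s2 --y--> s1
s1 --y--> s2
End in state s2, which is not an accepting state.

rejected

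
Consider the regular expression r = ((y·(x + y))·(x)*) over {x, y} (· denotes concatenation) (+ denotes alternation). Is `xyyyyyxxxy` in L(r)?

No split of xyyyyyxxxy into u·v has (y·(x+y)) matching u and (x)* matching v.

no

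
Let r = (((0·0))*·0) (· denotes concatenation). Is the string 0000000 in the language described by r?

Split as 000000·0: ((0·0))* matches 000000 and 0 matches 0.

yes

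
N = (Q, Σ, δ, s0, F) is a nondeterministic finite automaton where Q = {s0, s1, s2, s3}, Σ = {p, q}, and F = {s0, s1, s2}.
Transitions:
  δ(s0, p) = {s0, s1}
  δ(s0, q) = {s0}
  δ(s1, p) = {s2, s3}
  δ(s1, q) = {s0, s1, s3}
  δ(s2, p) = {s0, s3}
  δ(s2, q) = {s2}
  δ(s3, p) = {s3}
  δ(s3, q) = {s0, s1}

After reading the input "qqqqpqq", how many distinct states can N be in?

Start: {s0}
read q: {s0}
read q: {s0}
read q: {s0}
read q: {s0}
read p: {s0, s1}
read q: {s0, s1, s3}
read q: {s0, s1, s3}
Final reachable set {s0, s1, s3} has 3 states.

3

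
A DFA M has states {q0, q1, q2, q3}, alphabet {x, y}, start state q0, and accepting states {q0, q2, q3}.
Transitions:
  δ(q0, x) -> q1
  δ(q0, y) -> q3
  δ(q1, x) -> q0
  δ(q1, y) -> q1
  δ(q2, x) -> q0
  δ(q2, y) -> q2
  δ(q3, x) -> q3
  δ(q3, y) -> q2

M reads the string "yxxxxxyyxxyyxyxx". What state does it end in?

q3

q0 --y--> q3
q3 --x--> q3
q3 --x--> q3
q3 --x--> q3
q3 --x--> q3
q3 --x--> q3
q3 --y--> q2
q2 --y--> q2
q2 --x--> q0
q0 --x--> q1
q1 --y--> q1
q1 --y--> q1
q1 --x--> q0
q0 --y--> q3
q3 --x--> q3
q3 --x--> q3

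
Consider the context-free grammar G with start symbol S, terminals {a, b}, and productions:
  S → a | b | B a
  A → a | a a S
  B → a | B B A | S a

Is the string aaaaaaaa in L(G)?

yes

S ⇒ Ba ⇒ BBAa ⇒ BBABAa ⇒ BBABABAa ⇒ aBABABAa ⇒ aaABABAa ⇒ aaaBABAa ⇒ aaaaABAa ⇒ aaaaaBAa ⇒ aaaaaaAa ⇒ aaaaaaaa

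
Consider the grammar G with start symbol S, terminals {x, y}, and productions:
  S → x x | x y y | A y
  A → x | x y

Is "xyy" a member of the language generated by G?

yes

S ⇒ Ay ⇒ xyy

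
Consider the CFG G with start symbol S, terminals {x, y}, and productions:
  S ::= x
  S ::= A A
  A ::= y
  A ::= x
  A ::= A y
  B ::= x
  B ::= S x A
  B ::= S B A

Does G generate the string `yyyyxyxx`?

no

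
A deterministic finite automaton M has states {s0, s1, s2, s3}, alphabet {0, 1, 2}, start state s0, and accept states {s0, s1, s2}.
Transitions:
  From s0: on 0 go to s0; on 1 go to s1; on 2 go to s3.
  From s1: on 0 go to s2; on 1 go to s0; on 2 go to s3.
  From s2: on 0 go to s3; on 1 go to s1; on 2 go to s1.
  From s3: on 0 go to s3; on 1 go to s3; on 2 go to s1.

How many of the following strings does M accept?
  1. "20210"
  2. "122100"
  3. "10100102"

3

"20210": accepted
"122100": accepted
"10100102": accepted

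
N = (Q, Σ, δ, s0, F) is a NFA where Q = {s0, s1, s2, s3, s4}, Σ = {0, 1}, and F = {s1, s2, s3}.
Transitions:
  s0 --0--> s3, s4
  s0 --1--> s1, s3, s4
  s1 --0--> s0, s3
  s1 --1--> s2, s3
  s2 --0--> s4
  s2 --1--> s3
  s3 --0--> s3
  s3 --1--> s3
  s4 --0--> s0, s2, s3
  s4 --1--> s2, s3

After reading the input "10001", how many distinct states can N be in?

Start: {s0}
read 1: {s1, s3, s4}
read 0: {s0, s2, s3}
read 0: {s3, s4}
read 0: {s0, s2, s3}
read 1: {s1, s3, s4}
Final reachable set {s1, s3, s4} has 3 states.

3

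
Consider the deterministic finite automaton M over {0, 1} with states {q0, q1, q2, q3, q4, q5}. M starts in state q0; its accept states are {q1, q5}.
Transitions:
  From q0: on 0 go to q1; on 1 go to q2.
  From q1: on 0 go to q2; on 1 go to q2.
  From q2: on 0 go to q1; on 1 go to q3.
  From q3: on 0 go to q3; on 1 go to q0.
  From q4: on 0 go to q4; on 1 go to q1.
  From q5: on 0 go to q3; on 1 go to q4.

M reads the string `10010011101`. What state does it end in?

q0

q0 --1--> q2
q2 --0--> q1
q1 --0--> q2
q2 --1--> q3
q3 --0--> q3
q3 --0--> q3
q3 --1--> q0
q0 --1--> q2
q2 --1--> q3
q3 --0--> q3
q3 --1--> q0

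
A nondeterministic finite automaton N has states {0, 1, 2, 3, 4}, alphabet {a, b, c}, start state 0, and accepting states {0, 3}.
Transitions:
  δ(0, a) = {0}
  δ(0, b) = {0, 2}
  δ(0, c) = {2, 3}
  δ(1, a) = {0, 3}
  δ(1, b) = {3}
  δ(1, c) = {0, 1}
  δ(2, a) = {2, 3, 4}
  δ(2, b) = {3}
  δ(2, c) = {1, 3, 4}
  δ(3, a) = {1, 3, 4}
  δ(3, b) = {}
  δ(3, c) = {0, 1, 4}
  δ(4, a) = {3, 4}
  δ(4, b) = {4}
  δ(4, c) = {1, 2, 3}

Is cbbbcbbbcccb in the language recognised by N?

rejected

Start: {0}
read c: {2, 3}
read b: {3}
read b: {}
The reachable set is empty and stays empty for the remaining 9 symbols.
Reachable ∩ accepting = {} — empty.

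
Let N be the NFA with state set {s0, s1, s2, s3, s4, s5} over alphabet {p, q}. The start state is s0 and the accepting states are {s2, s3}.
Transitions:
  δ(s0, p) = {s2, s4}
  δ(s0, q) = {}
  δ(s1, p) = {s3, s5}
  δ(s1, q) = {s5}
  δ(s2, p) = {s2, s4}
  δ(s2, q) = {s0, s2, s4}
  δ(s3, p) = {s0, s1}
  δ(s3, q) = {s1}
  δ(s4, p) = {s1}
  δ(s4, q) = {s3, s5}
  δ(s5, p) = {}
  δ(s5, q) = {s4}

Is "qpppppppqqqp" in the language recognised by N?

rejected

Start: {s0}
read q: {}
The reachable set is empty and stays empty for the remaining 11 symbols.
Reachable ∩ accepting = {} — empty.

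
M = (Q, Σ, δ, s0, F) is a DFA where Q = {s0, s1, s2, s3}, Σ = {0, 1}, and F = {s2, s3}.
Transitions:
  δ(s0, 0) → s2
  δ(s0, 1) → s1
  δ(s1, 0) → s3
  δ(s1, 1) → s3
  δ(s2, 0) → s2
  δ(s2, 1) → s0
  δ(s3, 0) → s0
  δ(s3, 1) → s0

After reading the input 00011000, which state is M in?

s2

s0 --0--> s2
s2 --0--> s2
s2 --0--> s2
s2 --1--> s0
s0 --1--> s1
s1 --0--> s3
s3 --0--> s0
s0 --0--> s2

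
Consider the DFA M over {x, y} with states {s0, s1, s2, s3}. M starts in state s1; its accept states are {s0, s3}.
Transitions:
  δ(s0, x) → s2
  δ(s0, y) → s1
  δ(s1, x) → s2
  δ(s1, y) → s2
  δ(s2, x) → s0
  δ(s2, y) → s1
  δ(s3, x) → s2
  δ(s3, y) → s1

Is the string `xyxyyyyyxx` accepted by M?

accepted

s1 --x--> s2
s2 --y--> s1
s1 --x--> s2
s2 --y--> s1
s1 --y--> s2
s2 --y--> s1
s1 --y--> s2
s2 --y--> s1
s1 --x--> s2
s2 --x--> s0
End in state s0, which is an accepting state.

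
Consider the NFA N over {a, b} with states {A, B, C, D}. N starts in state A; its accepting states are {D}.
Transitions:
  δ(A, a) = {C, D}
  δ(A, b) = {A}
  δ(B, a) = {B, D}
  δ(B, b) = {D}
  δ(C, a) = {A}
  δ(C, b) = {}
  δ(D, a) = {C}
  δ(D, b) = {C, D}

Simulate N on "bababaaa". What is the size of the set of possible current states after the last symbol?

Start: {A}
read b: {A}
read a: {C, D}
read b: {C, D}
read a: {A, C}
read b: {A}
read a: {C, D}
read a: {A, C}
read a: {A, C, D}
Final reachable set {A, C, D} has 3 states.

3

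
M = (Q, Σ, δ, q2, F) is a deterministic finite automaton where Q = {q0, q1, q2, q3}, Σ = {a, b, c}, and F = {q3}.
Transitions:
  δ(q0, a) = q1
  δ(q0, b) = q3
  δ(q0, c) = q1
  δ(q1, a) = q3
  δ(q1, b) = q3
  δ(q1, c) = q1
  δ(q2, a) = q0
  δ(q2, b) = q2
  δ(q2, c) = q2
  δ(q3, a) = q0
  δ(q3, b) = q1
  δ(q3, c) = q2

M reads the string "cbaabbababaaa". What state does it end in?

q2 --c--> q2
q2 --b--> q2
q2 --a--> q0
q0 --a--> q1
q1 --b--> q3
q3 --b--> q1
q1 --a--> q3
q3 --b--> q1
q1 --a--> q3
q3 --b--> q1
q1 --a--> q3
q3 --a--> q0
q0 --a--> q1

q1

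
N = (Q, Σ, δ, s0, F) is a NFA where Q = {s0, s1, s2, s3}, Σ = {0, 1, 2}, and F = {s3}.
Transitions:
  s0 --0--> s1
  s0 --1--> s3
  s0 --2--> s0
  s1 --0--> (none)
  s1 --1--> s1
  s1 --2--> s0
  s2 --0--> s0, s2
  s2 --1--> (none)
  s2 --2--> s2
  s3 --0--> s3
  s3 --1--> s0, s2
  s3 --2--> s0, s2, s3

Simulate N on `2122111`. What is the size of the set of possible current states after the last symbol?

Start: {s0}
read 2: {s0}
read 1: {s3}
read 2: {s0, s2, s3}
read 2: {s0, s2, s3}
read 1: {s0, s2, s3}
read 1: {s0, s2, s3}
read 1: {s0, s2, s3}
Final reachable set {s0, s2, s3} has 3 states.

3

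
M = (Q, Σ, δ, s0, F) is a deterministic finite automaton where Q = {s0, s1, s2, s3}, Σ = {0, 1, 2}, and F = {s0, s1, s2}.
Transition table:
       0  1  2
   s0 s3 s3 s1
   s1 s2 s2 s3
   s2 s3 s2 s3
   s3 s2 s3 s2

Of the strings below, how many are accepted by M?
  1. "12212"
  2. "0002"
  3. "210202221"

3

"12212": accepted
"0002": accepted
"210202221": accepted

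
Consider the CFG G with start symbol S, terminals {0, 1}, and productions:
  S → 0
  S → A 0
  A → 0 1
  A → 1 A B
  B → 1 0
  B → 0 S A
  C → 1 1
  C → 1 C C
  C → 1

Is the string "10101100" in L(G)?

no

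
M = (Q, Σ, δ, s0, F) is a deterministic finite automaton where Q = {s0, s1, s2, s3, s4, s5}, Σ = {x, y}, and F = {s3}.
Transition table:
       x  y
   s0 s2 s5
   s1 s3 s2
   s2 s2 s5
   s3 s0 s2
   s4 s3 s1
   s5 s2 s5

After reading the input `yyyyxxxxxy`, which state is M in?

s0 --y--> s5
s5 --y--> s5
s5 --y--> s5
s5 --y--> s5
s5 --x--> s2
s2 --x--> s2
s2 --x--> s2
s2 --x--> s2
s2 --x--> s2
s2 --y--> s5

s5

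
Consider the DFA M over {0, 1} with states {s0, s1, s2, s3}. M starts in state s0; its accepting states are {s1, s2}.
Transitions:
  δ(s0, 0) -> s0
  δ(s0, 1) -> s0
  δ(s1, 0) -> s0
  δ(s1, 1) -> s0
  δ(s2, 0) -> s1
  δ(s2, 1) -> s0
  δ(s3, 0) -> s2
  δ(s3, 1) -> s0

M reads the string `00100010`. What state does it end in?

s0

s0 --0--> s0
s0 --0--> s0
s0 --1--> s0
s0 --0--> s0
s0 --0--> s0
s0 --0--> s0
s0 --1--> s0
s0 --0--> s0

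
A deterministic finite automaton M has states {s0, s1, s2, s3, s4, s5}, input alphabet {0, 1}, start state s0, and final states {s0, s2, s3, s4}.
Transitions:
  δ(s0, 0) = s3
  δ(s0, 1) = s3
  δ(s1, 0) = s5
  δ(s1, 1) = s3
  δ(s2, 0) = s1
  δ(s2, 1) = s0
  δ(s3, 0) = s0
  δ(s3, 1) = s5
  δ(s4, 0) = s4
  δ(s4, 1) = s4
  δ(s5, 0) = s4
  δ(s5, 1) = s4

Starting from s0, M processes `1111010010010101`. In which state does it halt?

s0 --1--> s3
s3 --1--> s5
s5 --1--> s4
s4 --1--> s4
s4 --0--> s4
s4 --1--> s4
s4 --0--> s4
s4 --0--> s4
s4 --1--> s4
s4 --0--> s4
s4 --0--> s4
s4 --1--> s4
s4 --0--> s4
s4 --1--> s4
s4 --0--> s4
s4 --1--> s4

s4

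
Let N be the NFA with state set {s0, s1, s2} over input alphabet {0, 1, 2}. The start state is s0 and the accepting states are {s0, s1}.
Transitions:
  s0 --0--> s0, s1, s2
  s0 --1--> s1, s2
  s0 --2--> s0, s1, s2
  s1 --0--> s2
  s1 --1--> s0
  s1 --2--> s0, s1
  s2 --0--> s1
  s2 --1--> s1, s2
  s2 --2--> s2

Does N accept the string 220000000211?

accepted

Start: {s0}
read 2: {s0, s1, s2}
read 2: {s0, s1, s2}
read 0: {s0, s1, s2}
read 0: {s0, s1, s2}
read 0: {s0, s1, s2}
read 0: {s0, s1, s2}
read 0: {s0, s1, s2}
read 0: {s0, s1, s2}
read 0: {s0, s1, s2}
read 2: {s0, s1, s2}
read 1: {s0, s1, s2}
read 1: {s0, s1, s2}
Reachable ∩ accepting = {s0, s1} — nonempty.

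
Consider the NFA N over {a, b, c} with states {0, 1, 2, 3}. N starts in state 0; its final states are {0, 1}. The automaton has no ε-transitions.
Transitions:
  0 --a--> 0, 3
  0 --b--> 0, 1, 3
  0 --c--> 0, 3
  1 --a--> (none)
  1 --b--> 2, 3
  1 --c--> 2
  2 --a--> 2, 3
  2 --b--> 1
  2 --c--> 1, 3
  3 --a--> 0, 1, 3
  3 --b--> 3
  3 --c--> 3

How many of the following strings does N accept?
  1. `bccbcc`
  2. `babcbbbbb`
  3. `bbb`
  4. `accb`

4

`bccbcc`: accepted
`babcbbbbb`: accepted
`bbb`: accepted
`accb`: accepted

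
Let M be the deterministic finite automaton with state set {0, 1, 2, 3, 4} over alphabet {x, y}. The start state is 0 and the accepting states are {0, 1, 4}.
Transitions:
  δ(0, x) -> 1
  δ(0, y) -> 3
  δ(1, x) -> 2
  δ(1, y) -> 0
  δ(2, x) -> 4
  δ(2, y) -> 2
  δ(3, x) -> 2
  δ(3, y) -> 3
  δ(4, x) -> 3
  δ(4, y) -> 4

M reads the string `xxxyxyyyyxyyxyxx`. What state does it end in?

2

0 --x--> 1
1 --x--> 2
2 --x--> 4
4 --y--> 4
4 --x--> 3
3 --y--> 3
3 --y--> 3
3 --y--> 3
3 --y--> 3
3 --x--> 2
2 --y--> 2
2 --y--> 2
2 --x--> 4
4 --y--> 4
4 --x--> 3
3 --x--> 2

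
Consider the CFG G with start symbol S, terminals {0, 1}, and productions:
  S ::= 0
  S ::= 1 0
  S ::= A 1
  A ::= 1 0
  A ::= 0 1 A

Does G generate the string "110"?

no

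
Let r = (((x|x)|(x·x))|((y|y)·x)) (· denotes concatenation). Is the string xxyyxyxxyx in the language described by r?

Neither ((x|x)|(x·x)) nor ((y|y)·x) matches xxyyxyxxyx.

no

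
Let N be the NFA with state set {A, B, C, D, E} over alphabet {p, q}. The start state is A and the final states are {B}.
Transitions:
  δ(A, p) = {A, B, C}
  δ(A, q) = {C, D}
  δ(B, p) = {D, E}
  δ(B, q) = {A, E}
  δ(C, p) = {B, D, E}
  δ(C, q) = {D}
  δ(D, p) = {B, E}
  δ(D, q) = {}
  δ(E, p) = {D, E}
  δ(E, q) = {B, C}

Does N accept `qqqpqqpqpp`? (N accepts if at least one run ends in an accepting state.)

rejected

Start: {A}
read q: {C, D}
read q: {D}
read q: {}
The reachable set is empty and stays empty for the remaining 7 symbols.
Reachable ∩ accepting = {} — empty.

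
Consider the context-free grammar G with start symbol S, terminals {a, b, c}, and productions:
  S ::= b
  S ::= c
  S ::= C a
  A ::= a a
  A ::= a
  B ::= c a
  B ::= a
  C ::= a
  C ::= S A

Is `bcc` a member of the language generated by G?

no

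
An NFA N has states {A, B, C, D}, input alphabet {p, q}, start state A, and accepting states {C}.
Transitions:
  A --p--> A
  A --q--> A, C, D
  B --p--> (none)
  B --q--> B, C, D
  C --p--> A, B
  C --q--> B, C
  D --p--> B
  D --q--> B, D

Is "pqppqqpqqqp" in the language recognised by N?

Start: {A}
read p: {A}
read q: {A, C, D}
read p: {A, B}
read p: {A}
read q: {A, C, D}
read q: {A, B, C, D}
read p: {A, B}
read q: {A, B, C, D}
read q: {A, B, C, D}
read q: {A, B, C, D}
read p: {A, B}
Reachable ∩ accepting = {} — empty.

rejected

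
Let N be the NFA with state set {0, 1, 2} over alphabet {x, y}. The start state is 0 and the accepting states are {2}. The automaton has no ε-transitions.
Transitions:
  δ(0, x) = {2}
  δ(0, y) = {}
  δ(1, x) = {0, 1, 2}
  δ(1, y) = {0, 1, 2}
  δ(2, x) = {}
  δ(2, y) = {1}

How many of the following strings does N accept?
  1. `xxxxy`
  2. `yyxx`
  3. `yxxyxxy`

`xxxxy`: rejected
`yyxx`: rejected
`yxxyxxy`: rejected

0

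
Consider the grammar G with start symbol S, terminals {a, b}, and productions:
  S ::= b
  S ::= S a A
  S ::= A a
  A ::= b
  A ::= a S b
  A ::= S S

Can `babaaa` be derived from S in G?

no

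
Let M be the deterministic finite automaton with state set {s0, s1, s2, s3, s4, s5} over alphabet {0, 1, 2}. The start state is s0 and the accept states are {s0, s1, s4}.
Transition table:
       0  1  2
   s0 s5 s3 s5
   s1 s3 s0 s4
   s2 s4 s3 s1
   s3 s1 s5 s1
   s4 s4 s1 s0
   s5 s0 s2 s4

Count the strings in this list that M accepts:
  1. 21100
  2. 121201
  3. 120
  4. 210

21100: rejected
121201: rejected
120: rejected
210: accepted

1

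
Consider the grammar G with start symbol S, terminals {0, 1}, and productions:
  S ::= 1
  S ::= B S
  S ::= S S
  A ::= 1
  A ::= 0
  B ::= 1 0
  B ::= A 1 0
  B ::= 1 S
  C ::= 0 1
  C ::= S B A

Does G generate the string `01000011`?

no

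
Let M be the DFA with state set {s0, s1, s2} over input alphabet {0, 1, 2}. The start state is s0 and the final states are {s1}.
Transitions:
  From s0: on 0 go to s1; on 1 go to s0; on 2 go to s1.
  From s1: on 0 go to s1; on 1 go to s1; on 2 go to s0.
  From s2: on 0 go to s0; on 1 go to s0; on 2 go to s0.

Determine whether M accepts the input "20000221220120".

s0 --2--> s1
s1 --0--> s1
s1 --0--> s1
s1 --0--> s1
s1 --0--> s1
s1 --2--> s0
s0 --2--> s1
s1 --1--> s1
s1 --2--> s0
s0 --2--> s1
s1 --0--> s1
s1 --1--> s1
s1 --2--> s0
s0 --0--> s1
End in state s1, which is an accepting state.

accepted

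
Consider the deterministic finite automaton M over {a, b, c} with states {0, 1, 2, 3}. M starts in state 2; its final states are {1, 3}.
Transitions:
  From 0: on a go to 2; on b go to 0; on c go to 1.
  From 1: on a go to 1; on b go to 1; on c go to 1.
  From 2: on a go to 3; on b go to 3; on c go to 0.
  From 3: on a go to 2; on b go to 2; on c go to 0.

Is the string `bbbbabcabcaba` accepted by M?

2 --b--> 3
3 --b--> 2
2 --b--> 3
3 --b--> 2
2 --a--> 3
3 --b--> 2
2 --c--> 0
0 --a--> 2
2 --b--> 3
3 --c--> 0
0 --a--> 2
2 --b--> 3
3 --a--> 2
End in state 2, which is not an accepting state.

rejected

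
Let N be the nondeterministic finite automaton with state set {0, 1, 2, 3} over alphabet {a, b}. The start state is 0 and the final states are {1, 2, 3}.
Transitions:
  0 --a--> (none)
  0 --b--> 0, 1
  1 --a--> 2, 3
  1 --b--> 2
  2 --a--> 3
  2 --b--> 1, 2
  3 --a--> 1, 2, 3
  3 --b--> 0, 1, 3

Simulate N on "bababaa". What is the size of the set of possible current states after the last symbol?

3

Start: {0}
read b: {0, 1}
read a: {2, 3}
read b: {0, 1, 2, 3}
read a: {1, 2, 3}
read b: {0, 1, 2, 3}
read a: {1, 2, 3}
read a: {1, 2, 3}
Final reachable set {1, 2, 3} has 3 states.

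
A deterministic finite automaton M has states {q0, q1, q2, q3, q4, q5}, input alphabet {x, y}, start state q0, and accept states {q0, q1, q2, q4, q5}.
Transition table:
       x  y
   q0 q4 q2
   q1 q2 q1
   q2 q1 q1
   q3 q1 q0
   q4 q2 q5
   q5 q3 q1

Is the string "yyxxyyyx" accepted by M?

accepted

q0 --y--> q2
q2 --y--> q1
q1 --x--> q2
q2 --x--> q1
q1 --y--> q1
q1 --y--> q1
q1 --y--> q1
q1 --x--> q2
End in state q2, which is an accepting state.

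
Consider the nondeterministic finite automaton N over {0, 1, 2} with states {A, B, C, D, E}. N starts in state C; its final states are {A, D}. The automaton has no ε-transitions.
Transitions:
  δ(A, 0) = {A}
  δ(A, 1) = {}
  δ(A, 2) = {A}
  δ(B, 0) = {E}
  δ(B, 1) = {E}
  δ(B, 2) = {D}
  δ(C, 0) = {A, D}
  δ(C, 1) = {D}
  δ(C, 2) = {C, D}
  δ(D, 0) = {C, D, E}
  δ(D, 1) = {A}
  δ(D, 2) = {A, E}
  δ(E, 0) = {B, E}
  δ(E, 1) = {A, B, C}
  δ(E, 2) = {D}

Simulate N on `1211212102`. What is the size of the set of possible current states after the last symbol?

4

Start: {C}
read 1: {D}
read 2: {A, E}
read 1: {A, B, C}
read 1: {D, E}
read 2: {A, D, E}
read 1: {A, B, C}
read 2: {A, C, D}
read 1: {A, D}
read 0: {A, C, D, E}
read 2: {A, C, D, E}
Final reachable set {A, C, D, E} has 4 states.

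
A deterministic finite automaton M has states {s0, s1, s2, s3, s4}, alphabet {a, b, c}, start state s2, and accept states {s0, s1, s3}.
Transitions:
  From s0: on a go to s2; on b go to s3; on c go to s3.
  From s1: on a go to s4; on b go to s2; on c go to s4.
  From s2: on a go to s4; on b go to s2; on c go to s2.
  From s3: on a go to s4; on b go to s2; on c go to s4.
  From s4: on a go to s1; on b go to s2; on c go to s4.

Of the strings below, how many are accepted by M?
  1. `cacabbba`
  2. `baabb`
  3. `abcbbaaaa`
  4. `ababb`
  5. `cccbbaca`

2

`cacabbba`: rejected
`baabb`: rejected
`abcbbaaaa`: accepted
`ababb`: rejected
`cccbbaca`: accepted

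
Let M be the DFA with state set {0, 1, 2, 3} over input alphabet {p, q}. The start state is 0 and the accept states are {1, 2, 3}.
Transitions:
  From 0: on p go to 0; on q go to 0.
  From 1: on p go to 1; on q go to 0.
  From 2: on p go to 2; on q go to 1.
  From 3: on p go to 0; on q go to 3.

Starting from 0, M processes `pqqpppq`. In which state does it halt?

0 --p--> 0
0 --q--> 0
0 --q--> 0
0 --p--> 0
0 --p--> 0
0 --p--> 0
0 --q--> 0

0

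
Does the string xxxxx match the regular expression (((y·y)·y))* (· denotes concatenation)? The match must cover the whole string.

xxxxx cannot be split into zero or more pieces each matching ((y·y)·y).

no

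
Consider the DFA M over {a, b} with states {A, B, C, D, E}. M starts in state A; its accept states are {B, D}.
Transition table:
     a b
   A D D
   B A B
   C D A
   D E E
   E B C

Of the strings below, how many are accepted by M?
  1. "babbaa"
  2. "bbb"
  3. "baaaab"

0

"babbaa": rejected
"bbb": rejected
"baaaab": rejected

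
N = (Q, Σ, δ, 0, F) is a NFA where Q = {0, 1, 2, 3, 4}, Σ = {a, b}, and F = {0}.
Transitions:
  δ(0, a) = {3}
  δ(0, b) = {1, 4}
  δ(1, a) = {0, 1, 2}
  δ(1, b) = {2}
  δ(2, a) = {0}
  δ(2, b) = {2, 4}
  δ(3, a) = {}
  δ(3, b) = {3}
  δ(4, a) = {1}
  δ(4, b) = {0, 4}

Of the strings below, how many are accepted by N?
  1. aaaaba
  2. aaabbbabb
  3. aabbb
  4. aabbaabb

aaaaba: rejected
aaabbbabb: rejected
aabbb: rejected
aabbaabb: rejected

0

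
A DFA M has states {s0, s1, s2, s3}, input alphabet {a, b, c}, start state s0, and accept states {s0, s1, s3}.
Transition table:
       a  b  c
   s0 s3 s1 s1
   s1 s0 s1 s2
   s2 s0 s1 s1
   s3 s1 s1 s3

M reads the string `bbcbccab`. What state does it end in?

s0 --b--> s1
s1 --b--> s1
s1 --c--> s2
s2 --b--> s1
s1 --c--> s2
s2 --c--> s1
s1 --a--> s0
s0 --b--> s1

s1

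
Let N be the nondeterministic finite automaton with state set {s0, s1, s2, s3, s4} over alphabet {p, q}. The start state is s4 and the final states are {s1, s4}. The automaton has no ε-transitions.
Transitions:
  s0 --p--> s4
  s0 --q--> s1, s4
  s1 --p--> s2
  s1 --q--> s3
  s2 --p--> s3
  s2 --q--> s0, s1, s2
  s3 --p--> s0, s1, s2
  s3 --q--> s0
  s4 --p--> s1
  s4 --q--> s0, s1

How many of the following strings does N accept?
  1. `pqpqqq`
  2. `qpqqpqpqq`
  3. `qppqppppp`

`pqpqqq`: accepted
`qpqqpqpqq`: accepted
`qppqppppp`: accepted

3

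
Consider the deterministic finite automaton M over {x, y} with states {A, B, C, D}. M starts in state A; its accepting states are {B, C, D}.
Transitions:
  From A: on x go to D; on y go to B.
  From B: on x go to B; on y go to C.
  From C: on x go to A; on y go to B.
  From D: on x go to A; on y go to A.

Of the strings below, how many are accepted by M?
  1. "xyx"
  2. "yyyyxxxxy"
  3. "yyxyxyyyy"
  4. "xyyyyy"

"xyx": accepted
"yyyyxxxxy": rejected
"yyxyxyyyy": accepted
"xyyyyy": accepted

3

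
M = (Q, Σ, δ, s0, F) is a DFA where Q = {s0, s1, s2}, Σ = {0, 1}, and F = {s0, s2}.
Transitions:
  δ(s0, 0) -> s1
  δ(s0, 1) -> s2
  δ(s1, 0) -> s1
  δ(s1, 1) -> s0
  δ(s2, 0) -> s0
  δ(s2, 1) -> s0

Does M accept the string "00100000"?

rejected

s0 --0--> s1
s1 --0--> s1
s1 --1--> s0
s0 --0--> s1
s1 --0--> s1
s1 --0--> s1
s1 --0--> s1
s1 --0--> s1
End in state s1, which is not an accepting state.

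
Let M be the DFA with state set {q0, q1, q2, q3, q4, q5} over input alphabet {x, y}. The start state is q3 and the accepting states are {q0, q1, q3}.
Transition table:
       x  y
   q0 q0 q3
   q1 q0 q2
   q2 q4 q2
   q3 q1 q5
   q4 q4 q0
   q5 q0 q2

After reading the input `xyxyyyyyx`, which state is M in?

q4

q3 --x--> q1
q1 --y--> q2
q2 --x--> q4
q4 --y--> q0
q0 --y--> q3
q3 --y--> q5
q5 --y--> q2
q2 --y--> q2
q2 --x--> q4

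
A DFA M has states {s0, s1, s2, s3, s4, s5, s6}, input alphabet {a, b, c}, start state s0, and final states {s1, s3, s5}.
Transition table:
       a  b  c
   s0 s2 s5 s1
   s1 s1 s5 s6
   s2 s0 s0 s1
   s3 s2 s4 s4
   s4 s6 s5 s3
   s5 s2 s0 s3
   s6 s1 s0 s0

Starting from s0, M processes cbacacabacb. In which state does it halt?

s5

s0 --c--> s1
s1 --b--> s5
s5 --a--> s2
s2 --c--> s1
s1 --a--> s1
s1 --c--> s6
s6 --a--> s1
s1 --b--> s5
s5 --a--> s2
s2 --c--> s1
s1 --b--> s5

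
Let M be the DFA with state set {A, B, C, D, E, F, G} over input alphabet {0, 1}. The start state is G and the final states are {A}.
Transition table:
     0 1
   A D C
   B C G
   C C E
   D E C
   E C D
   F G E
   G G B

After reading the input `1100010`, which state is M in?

G --1--> B
B --1--> G
G --0--> G
G --0--> G
G --0--> G
G --1--> B
B --0--> C

C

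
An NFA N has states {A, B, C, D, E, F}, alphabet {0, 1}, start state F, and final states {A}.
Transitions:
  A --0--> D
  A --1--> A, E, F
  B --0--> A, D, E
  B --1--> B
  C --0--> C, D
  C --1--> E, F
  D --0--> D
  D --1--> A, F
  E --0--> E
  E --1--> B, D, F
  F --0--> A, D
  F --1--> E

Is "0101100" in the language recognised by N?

rejected

Start: {F}
read 0: {A, D}
read 1: {A, E, F}
read 0: {A, D, E}
read 1: {A, B, D, E, F}
read 1: {A, B, D, E, F}
read 0: {A, D, E}
read 0: {D, E}
Reachable ∩ accepting = {} — empty.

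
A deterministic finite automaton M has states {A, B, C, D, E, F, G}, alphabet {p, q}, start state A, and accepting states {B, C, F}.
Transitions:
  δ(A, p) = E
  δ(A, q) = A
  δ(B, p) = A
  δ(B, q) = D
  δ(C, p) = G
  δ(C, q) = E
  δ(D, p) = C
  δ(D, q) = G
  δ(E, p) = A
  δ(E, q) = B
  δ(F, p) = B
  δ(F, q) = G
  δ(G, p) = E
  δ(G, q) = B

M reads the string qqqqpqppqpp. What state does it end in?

A --q--> A
A --q--> A
A --q--> A
A --q--> A
A --p--> E
E --q--> B
B --p--> A
A --p--> E
E --q--> B
B --p--> A
A --p--> E

E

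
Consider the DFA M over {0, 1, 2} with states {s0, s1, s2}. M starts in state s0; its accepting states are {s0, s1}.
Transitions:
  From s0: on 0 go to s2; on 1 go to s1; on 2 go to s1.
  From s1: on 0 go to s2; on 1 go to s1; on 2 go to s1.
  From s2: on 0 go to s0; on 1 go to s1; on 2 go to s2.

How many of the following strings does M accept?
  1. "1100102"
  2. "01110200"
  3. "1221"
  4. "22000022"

"1100102": rejected
"01110200": rejected
"1221": accepted
"22000022": accepted

2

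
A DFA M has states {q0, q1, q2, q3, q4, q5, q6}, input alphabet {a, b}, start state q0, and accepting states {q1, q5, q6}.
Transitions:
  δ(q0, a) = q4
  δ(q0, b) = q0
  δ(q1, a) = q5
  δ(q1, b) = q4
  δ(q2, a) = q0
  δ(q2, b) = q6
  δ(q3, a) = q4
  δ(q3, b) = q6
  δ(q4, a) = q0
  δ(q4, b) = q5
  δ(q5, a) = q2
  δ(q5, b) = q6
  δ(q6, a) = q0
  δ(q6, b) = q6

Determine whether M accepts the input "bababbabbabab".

q0 --b--> q0
q0 --a--> q4
q4 --b--> q5
q5 --a--> q2
q2 --b--> q6
q6 --b--> q6
q6 --a--> q0
q0 --b--> q0
q0 --b--> q0
q0 --a--> q4
q4 --b--> q5
q5 --a--> q2
q2 --b--> q6
End in state q6, which is an accepting state.

accepted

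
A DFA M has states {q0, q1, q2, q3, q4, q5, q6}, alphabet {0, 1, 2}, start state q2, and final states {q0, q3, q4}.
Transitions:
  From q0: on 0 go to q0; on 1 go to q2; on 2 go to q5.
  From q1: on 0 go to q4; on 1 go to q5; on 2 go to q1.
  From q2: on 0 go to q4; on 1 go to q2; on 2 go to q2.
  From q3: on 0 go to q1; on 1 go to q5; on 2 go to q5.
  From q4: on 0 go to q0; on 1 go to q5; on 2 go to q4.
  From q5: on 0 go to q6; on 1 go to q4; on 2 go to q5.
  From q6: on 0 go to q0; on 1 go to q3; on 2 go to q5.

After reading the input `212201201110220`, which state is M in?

q6

q2 --2--> q2
q2 --1--> q2
q2 --2--> q2
q2 --2--> q2
q2 --0--> q4
q4 --1--> q5
q5 --2--> q5
q5 --0--> q6
q6 --1--> q3
q3 --1--> q5
q5 --1--> q4
q4 --0--> q0
q0 --2--> q5
q5 --2--> q5
q5 --0--> q6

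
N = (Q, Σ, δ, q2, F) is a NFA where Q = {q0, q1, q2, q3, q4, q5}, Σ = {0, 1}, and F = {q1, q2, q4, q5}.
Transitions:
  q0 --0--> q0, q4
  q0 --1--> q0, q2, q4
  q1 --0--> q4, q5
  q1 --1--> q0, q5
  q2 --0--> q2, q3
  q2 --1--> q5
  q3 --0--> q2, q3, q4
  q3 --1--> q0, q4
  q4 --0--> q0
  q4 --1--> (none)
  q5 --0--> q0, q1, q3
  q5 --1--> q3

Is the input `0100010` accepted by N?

Start: {q2}
read 0: {q2, q3}
read 1: {q0, q4, q5}
read 0: {q0, q1, q3, q4}
read 0: {q0, q2, q3, q4, q5}
read 0: {q0, q1, q2, q3, q4}
read 1: {q0, q2, q4, q5}
read 0: {q0, q1, q2, q3, q4}
Reachable ∩ accepting = {q1, q2, q4} — nonempty.

accepted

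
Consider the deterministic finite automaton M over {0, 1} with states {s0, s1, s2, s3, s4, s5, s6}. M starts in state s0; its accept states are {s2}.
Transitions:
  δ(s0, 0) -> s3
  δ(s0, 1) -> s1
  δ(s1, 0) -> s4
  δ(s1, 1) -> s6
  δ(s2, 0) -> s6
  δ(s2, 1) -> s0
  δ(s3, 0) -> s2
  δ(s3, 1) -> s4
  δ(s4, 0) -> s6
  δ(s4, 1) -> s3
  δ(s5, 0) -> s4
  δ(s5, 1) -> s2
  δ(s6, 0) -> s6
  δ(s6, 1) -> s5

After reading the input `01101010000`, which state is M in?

s6

s0 --0--> s3
s3 --1--> s4
s4 --1--> s3
s3 --0--> s2
s2 --1--> s0
s0 --0--> s3
s3 --1--> s4
s4 --0--> s6
s6 --0--> s6
s6 --0--> s6
s6 --0--> s6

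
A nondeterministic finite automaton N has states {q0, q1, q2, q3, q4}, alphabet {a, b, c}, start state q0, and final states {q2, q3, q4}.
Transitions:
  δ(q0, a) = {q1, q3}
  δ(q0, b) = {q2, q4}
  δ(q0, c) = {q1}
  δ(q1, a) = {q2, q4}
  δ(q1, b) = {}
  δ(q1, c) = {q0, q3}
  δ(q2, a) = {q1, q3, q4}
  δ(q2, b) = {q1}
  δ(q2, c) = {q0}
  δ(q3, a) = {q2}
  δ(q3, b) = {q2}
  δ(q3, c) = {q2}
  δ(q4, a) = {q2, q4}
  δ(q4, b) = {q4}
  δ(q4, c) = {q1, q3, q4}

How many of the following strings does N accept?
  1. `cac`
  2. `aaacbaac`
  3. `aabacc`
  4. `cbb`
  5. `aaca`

4

`cac`: accepted
`aaacbaac`: accepted
`aabacc`: accepted
`cbb`: rejected
`aaca`: accepted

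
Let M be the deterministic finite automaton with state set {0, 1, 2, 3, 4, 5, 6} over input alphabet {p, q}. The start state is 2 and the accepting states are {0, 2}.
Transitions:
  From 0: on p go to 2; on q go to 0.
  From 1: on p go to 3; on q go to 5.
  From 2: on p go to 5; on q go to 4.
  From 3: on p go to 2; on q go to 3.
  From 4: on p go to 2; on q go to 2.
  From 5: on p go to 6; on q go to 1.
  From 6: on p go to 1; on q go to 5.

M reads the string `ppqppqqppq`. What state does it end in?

4

2 --p--> 5
5 --p--> 6
6 --q--> 5
5 --p--> 6
6 --p--> 1
1 --q--> 5
5 --q--> 1
1 --p--> 3
3 --p--> 2
2 --q--> 4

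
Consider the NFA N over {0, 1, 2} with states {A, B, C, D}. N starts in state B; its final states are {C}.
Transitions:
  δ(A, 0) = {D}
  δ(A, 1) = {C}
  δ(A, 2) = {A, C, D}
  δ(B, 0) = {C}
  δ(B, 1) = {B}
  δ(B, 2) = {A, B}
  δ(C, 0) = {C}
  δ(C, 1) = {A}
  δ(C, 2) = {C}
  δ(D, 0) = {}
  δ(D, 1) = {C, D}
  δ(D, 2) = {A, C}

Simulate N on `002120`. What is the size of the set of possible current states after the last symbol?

2

Start: {B}
read 0: {C}
read 0: {C}
read 2: {C}
read 1: {A}
read 2: {A, C, D}
read 0: {C, D}
Final reachable set {C, D} has 2 states.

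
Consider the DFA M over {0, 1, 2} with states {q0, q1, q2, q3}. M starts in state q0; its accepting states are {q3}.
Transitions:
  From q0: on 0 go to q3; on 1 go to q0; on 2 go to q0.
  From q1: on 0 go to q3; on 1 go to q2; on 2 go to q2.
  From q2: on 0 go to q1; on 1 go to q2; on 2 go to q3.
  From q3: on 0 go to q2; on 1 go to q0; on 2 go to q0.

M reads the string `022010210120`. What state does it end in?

q0 --0--> q3
q3 --2--> q0
q0 --2--> q0
q0 --0--> q3
q3 --1--> q0
q0 --0--> q3
q3 --2--> q0
q0 --1--> q0
q0 --0--> q3
q3 --1--> q0
q0 --2--> q0
q0 --0--> q3

q3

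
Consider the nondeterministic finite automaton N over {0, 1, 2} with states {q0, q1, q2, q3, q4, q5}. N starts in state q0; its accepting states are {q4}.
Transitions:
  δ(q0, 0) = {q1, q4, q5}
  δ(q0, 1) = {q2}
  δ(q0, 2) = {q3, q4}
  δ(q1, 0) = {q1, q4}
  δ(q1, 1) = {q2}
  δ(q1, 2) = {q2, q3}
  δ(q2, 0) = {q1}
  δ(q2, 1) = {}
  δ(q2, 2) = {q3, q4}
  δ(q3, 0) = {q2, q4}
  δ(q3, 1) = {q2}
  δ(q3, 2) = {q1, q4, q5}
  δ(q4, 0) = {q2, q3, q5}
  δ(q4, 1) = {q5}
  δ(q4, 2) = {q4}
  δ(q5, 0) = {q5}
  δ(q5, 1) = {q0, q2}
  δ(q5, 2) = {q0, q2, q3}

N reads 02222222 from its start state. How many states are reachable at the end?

6

Start: {q0}
read 0: {q1, q4, q5}
read 2: {q0, q2, q3, q4}
read 2: {q1, q3, q4, q5}
read 2: {q0, q1, q2, q3, q4, q5}
read 2: {q0, q1, q2, q3, q4, q5}
read 2: {q0, q1, q2, q3, q4, q5}
read 2: {q0, q1, q2, q3, q4, q5}
read 2: {q0, q1, q2, q3, q4, q5}
Final reachable set {q0, q1, q2, q3, q4, q5} has 6 states.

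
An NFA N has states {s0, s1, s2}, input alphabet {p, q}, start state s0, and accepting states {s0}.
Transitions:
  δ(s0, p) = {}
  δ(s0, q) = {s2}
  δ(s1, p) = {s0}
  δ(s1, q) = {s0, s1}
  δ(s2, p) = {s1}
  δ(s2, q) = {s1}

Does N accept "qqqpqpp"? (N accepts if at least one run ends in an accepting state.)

accepted

Start: {s0}
read q: {s2}
read q: {s1}
read q: {s0, s1}
read p: {s0}
read q: {s2}
read p: {s1}
read p: {s0}
Reachable ∩ accepting = {s0} — nonempty.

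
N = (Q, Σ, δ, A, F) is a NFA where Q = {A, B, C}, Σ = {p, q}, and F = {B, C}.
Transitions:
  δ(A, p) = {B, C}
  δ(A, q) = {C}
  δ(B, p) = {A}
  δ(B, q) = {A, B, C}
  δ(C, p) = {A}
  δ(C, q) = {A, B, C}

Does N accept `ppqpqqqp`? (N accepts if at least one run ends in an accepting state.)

Start: {A}
read p: {B, C}
read p: {A}
read q: {C}
read p: {A}
read q: {C}
read q: {A, B, C}
read q: {A, B, C}
read p: {A, B, C}
Reachable ∩ accepting = {B, C} — nonempty.

accepted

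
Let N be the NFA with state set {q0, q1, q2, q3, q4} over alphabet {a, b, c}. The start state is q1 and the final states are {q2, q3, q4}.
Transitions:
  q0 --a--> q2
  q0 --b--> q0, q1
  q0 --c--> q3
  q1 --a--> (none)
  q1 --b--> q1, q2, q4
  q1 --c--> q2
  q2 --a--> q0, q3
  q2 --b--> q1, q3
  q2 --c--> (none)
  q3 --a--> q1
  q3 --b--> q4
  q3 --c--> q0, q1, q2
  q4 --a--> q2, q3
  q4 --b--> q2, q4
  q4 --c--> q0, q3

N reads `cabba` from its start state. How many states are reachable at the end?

Start: {q1}
read c: {q2}
read a: {q0, q3}
read b: {q0, q1, q4}
read b: {q0, q1, q2, q4}
read a: {q0, q2, q3}
Final reachable set {q0, q2, q3} has 3 states.

3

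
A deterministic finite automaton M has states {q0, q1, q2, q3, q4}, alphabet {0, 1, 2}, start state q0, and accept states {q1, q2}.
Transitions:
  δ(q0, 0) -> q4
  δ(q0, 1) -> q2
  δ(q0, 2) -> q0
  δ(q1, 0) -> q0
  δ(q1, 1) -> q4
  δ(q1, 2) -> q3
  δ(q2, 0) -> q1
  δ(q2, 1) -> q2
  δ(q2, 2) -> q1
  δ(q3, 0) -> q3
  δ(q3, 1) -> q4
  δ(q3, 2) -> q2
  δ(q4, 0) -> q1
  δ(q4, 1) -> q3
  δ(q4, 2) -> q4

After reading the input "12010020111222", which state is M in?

q3

q0 --1--> q2
q2 --2--> q1
q1 --0--> q0
q0 --1--> q2
q2 --0--> q1
q1 --0--> q0
q0 --2--> q0
q0 --0--> q4
q4 --1--> q3
q3 --1--> q4
q4 --1--> q3
q3 --2--> q2
q2 --2--> q1
q1 --2--> q3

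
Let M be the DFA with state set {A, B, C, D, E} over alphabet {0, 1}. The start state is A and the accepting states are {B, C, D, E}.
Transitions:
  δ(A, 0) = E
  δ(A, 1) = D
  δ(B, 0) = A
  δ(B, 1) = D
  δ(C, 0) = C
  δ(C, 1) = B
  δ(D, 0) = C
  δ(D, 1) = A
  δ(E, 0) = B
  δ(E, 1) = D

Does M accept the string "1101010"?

A --1--> D
D --1--> A
A --0--> E
E --1--> D
D --0--> C
C --1--> B
B --0--> A
End in state A, which is not an accepting state.

rejected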